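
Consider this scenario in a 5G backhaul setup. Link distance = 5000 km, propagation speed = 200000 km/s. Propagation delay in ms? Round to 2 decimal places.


Given: distance = 5000 km, speed = 200000 km/s
Delay = distance / speed = 5000 / 200000 seconds
Delay in ms = 5000 * 1000 / 200000
Delay = 25.0000 ms
Rounded to 2 dp = 25.00 ms

25.00


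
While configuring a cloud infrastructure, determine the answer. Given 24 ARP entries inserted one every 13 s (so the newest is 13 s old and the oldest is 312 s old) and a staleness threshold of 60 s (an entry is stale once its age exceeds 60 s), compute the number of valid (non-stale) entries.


Ages are k * 312/24 s for k = 1..24 (spacing = 13.0000 s).
Entry k is valid iff k * 312/24 <= 60 iff k <= 24 * 60 / 312 = 4.6154
n_valid = floor(4.6154) = 4
(n_stale = 24 - 4 = 20)

4


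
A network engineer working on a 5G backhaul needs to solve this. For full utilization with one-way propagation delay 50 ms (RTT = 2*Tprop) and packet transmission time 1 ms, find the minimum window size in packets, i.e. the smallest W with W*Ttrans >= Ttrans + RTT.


Given: Ttrans = 1 ms, RTT = 100 ms (= 2 * Tprop, Tprop = 50 ms)
Time until first ACK returns = Ttrans + RTT = 1 + 100 = 101 ms
Need W * Ttrans >= Ttrans + RTT  ->  W >= (Ttrans + RTT) / Ttrans
(Ttrans + RTT) / Ttrans = 101 / 1 = 101
W_min = ceil(101) = 101

101


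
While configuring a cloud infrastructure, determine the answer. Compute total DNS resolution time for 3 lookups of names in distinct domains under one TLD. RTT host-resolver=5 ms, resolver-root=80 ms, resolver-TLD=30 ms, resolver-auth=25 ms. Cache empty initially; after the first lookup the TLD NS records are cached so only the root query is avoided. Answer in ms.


Lookup 1 (cold cache): local + root + TLD + auth = 5 + 80 + 30 + 25 = 140 ms
Lookups 2..3 (TLD NS cached -> skip root; new domain -> still ask TLD and auth): local + TLD + auth = 5 + 30 + 25 = 60 ms each
Remaining 2 lookups: 2 * 60 = 120 ms
Total = 140 + 120 = 260 ms

260


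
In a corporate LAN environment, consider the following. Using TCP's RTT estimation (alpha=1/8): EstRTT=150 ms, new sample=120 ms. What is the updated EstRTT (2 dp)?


Given: EstRTT = 150 ms, SampleRTT = 120 ms, alpha = 1/8
New EstRTT = (1 - alpha) * EstRTT + alpha * SampleRTT
(7/8) * 150 = 131.25
(1/8) * 120 = 15
New EstRTT = 131.25 + 15 = 146.25 ms -> 146.25 ms (2 dp)

146.25


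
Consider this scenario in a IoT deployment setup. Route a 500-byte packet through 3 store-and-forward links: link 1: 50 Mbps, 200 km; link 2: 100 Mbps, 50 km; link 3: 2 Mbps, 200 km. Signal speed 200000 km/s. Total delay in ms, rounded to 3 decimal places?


Packet = 500 bytes = 4000 bits. Store-and-forward: sum (t_trans + t_prop) per link.
Link 1: t_trans = 4000/(50*10^6) s = 0.0800 ms; t_prop = 200/200000 s = 1.0000 ms; subtotal = 1.0800 ms
Link 2: t_trans = 4000/(100*10^6) s = 0.0400 ms; t_prop = 50/200000 s = 0.2500 ms; subtotal = 0.2900 ms
Link 3: t_trans = 4000/(2*10^6) s = 2.0000 ms; t_prop = 200/200000 s = 1.0000 ms; subtotal = 3.0000 ms
End-to-end = 1.0800 + 0.2900 + 3.0000 = 4.3700 ms -> 4.370 ms (3 dp)

4.370


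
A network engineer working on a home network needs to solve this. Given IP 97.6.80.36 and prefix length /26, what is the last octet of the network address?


Given: IP = 97.6.80.36, prefix = /26
Subnet mask = 255.255.255.192
Last octet of IP: 36
Last octet of mask: 192
Network last octet = 36 AND 192 = 0

0


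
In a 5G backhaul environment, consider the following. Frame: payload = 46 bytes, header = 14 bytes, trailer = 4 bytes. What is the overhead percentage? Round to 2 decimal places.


Given: payload = 46 B, header = 14 B, trailer = 4 B
Overhead bytes = header + trailer = 14 + 4 = 18
Total frame = payload + overhead = 46 + 18 = 64
Overhead % = 18 / 64 * 100 = 28.1250% -> 28.13% (2 dp)

28.13


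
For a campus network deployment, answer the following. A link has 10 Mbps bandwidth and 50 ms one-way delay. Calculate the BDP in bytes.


Given: bandwidth = 10 Mbps, delay = 50 ms
BDP in bits = 10 * 10^6 * 50 / 1000
BDP in bits = 500000
BDP in bytes = 500000 / 8 = 62500

62500


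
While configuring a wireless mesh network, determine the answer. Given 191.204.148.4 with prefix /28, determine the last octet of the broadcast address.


Given: IP = 191.204.148.4, prefix = /28
Host bits = 32 - 28 = 4
Network last octet = 4 AND mask = 0
Host part size = 2^4 - 1 = 15
Broadcast last octet = 0 OR 15 = 15

15


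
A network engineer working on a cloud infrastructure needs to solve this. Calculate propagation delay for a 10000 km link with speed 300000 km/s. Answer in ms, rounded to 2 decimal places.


Given: distance = 10000 km, speed = 300000 km/s
Delay = distance / speed = 10000 / 300000 seconds
Delay in ms = 10000 * 1000 / 300000
Delay = 33.3333 ms
Rounded to 2 dp = 33.33 ms

33.33


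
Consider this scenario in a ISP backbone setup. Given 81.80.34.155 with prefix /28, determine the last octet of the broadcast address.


Given: IP = 81.80.34.155, prefix = /28
Host bits = 32 - 28 = 4
Network last octet = 155 AND mask = 144
Host part size = 2^4 - 1 = 15
Broadcast last octet = 144 OR 15 = 159

159


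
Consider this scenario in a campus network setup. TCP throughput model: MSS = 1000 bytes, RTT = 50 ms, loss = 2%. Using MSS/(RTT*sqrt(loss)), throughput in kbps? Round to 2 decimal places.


Given: MSS = 1000 bytes, RTT = 50 ms, loss = 2%
RTT in seconds = 50 / 1000 = 0.05
Loss rate = 2% = 0.02
sqrt(loss) = sqrt(0.02) = 0.141421356237
Throughput (bytes/s) = 1000 / (0.05 * 0.141421356237) = 141421.3562
Throughput (kbps) = 141421.3562 * 8 / 1000 = 1131.370850 -> 1131.37 kbps (2 dp)

1131.37


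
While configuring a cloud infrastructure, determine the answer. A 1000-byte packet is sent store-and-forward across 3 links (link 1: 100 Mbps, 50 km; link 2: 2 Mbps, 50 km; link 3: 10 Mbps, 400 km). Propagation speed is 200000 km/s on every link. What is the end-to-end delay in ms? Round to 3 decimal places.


Packet = 1000 bytes = 8000 bits. Store-and-forward: sum (t_trans + t_prop) per link.
Link 1: t_trans = 8000/(100*10^6) s = 0.0800 ms; t_prop = 50/200000 s = 0.2500 ms; subtotal = 0.3300 ms
Link 2: t_trans = 8000/(2*10^6) s = 4.0000 ms; t_prop = 50/200000 s = 0.2500 ms; subtotal = 4.2500 ms
Link 3: t_trans = 8000/(10*10^6) s = 0.8000 ms; t_prop = 400/200000 s = 2.0000 ms; subtotal = 2.8000 ms
End-to-end = 0.3300 + 4.2500 + 2.8000 = 7.3800 ms -> 7.380 ms (3 dp)

7.380


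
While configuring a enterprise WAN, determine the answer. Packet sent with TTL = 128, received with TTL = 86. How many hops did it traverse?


Given: initial TTL = 128, received TTL = 86
Hops = initial TTL - received TTL
Hops = 128 - 86 = 42

42


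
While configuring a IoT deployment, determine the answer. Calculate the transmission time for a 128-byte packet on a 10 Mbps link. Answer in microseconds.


Given: packet = 128 bytes, bandwidth = 10 Mbps
Packet in bits = 128 * 8 = 1024 bits
Bandwidth = 10 * 10^6 = 10000000 bps
Time = 1024 / 10000000 seconds
Time in us = 1024 * 10^6 / 10000000 = 102.4

102.4


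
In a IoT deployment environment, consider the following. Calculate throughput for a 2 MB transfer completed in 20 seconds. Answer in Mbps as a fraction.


Given: file = 2 MB, time = 20 s
File in Mb = 2 * 8 = 16 Mb
Throughput = 16 / 20 Mbps
Throughput = 4/5 Mbps

4/5


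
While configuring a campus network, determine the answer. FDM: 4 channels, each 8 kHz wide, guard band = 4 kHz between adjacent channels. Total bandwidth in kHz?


Given: 4 channels, 8 kHz each, guard = 4 kHz
Channel bandwidth = 4 * 8 = 32 kHz
Guard bands = 3 gaps * 4 kHz = 12 kHz
Total = 32 + 12 = 44 kHz

44


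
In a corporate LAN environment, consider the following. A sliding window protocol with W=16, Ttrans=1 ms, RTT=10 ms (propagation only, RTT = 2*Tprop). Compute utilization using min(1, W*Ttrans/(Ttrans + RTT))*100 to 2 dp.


Given: W = 16, Ttrans = 1 ms, RTT = 10 ms (= 2 * Tprop, Tprop = 5 ms)
Cycle time = Ttrans + RTT = 1 + 10 = 11 ms (first packet sent until its ACK returns)
W * Ttrans = 16 * 1 = 16 ms of sending per cycle
W * Ttrans / (Ttrans + RTT) = 16 / 11 = 1.454545
U = min(1, 1.454545) = 1.000000
U% = 100.00%

100.00


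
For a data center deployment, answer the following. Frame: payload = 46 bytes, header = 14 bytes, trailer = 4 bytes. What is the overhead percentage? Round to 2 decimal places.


Given: payload = 46 B, header = 14 B, trailer = 4 B
Overhead bytes = header + trailer = 14 + 4 = 18
Total frame = payload + overhead = 46 + 18 = 64
Overhead % = 18 / 64 * 100 = 28.1250% -> 28.13% (2 dp)

28.13


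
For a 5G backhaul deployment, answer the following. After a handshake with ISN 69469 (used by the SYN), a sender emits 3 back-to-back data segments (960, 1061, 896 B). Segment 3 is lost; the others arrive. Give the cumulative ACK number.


SYN uses sequence number 69469; first data byte = ISN + 1 = 69470.
Segment 1: SEQ = 69470, len = 960 B, covers [69470, 70429]
Segment 2: SEQ = 70430, len = 1061 B, covers [70430, 71490]
Segment 3: SEQ = 71491, len = 896 B, covers [71491, 72386] [LOST]
In-order data received: bytes [69470, 71490] (segments 1..2).
Segment 3 missing -> gap begins at byte 71491.
Cumulative ACK = next expected in-order byte = 69470 + 960 + 1061 = 71491

71491


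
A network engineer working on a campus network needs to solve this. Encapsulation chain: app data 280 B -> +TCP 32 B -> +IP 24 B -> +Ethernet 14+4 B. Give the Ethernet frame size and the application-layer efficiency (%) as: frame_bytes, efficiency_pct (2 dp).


TCP segment = 280 + 32 = 312 B
IP packet = 312 + 24 = 336 B
Ethernet frame = 336 + 14 + 4 = 354 B
Efficiency = app / frame = 280 / 354 = 0.790960 = 79.0960% -> 79.10% (2 dp)

354, 79.10


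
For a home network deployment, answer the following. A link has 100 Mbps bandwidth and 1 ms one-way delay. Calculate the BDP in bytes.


Given: bandwidth = 100 Mbps, delay = 1 ms
BDP in bits = 100 * 10^6 * 1 / 1000
BDP in bits = 100000
BDP in bytes = 100000 / 8 = 12500

12500


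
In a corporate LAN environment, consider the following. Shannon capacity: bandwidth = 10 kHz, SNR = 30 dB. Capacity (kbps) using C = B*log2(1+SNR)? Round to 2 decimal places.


Given: B = 10 kHz, SNR = 30 dB
SNR linear = 10^(30/10) = 1000
1 + SNR = 1001
log2(1001) = 9.9672262588
C = 10 * 1000 * 9.9672262588 = 99672.2626 bps
C = 99.672263 kbps -> 99.67 kbps (2 dp)

99.67


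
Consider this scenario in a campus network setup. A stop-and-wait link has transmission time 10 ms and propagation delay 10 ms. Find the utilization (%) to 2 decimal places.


Given: Ttrans = 10 ms, Tprop = 10 ms
RTT = 2 * Tprop = 2 * 10 = 20 ms
U = Ttrans / (Ttrans + RTT)
U = 10 / (10 + 20)
U = 10 / 30 = 0.333333
U% = 33.33%

33.33


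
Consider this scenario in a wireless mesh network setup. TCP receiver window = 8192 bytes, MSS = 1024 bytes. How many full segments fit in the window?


Given: RWND = 8192 bytes, MSS = 1024 bytes
Full segments = floor(RWND / MSS)
Full segments = floor(8192 / 1024)
Full segments = floor(8.0) = 8

8


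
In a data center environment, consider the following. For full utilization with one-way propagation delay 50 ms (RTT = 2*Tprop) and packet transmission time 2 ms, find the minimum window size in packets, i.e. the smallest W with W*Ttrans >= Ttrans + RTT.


Given: Ttrans = 2 ms, RTT = 100 ms (= 2 * Tprop, Tprop = 50 ms)
Time until first ACK returns = Ttrans + RTT = 2 + 100 = 102 ms
Need W * Ttrans >= Ttrans + RTT  ->  W >= (Ttrans + RTT) / Ttrans
(Ttrans + RTT) / Ttrans = 102 / 2 = 51
W_min = ceil(51) = 51

51


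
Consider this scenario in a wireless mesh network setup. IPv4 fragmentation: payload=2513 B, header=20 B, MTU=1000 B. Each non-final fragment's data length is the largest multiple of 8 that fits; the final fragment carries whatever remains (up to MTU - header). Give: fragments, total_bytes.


Max data per non-final fragment = floor((MTU - header)/8)*8 = floor((1000 - 20)/8)*8 = floor(980/8)*8 = 976 B
Final fragment needs no 8-byte alignment: it can carry up to MTU - header = 980 B
Non-final fragments needed = ceil((payload - 980) / 976) = ceil(1533/976) = ceil(1.5707) = 2
Number of fragments = 2 + 1 = 3
Fragment sizes (data): 2 * 976 B + 561 B (last, 561 <= 980 OK)
Total bytes sent = payload + n_frags * header = 2513 + 3*20 = 2513 + 60 = 2573 B

3, 2573


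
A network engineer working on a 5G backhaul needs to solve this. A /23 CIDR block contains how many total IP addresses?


Given: CIDR prefix /23
Host bits = 32 - 23 = 9
Total addresses = 2^9 = 512

512


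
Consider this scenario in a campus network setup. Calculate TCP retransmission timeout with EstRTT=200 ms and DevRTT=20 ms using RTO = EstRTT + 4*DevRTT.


Given: EstRTT = 200 ms, DevRTT = 20 ms
Timeout = EstRTT + 4 * DevRTT
4 * DevRTT = 4 * 20 = 80
Timeout = 200 + 80 = 280 ms

280


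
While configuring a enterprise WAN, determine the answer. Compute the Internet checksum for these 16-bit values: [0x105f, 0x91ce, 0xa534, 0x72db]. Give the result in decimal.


Given words: [0x105f, 0x91ce, 0xa534, 0x72db]
Step 1: Sum all words
Raw sum = 4191 + 37326 + 42292 + 29403 = 113212
Step 2: Fold carry: (47676 + 1) = 47677
One's complement = ~47677 & 0xFFFF = 17858

17858


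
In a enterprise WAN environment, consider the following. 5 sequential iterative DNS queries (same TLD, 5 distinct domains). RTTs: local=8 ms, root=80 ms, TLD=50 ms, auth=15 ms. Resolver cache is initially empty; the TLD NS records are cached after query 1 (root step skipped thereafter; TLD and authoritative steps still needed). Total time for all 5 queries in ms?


Lookup 1 (cold cache): local + root + TLD + auth = 8 + 80 + 50 + 15 = 153 ms
Lookups 2..5 (TLD NS cached -> skip root; new domain -> still ask TLD and auth): local + TLD + auth = 8 + 50 + 15 = 73 ms each
Remaining 4 lookups: 4 * 73 = 292 ms
Total = 153 + 292 = 445 ms

445


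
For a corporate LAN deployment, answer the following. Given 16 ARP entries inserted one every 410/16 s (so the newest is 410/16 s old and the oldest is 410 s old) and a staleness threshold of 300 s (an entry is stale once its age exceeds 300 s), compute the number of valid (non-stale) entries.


Ages are k * 410/16 s for k = 1..16 (spacing = 25.6250 s).
Entry k is valid iff k * 410/16 <= 300 iff k <= 16 * 300 / 410 = 11.7073
n_valid = floor(11.7073) = 11
(n_stale = 16 - 11 = 5)

11


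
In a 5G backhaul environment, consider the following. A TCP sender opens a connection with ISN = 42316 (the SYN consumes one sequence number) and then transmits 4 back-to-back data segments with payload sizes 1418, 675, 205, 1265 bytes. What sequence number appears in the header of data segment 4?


The SYN occupies sequence number ISN = 42316, so the first data byte is ISN + 1 = 42317.
SEQ of data segment i = (ISN + 1) + sum of payload sizes of segments 1..i-1.
Segment 1: SEQ = 42317, payload = 1418 bytes
Segment 2: SEQ = 43735, payload = 675 bytes
Segment 3: SEQ = 44410, payload = 205 bytes
Segment 4: SEQ = 44615, payload = 1265 bytes
SEQ of segment 4 = 42317 + 1418 + 675 + 205 = 44615

44615


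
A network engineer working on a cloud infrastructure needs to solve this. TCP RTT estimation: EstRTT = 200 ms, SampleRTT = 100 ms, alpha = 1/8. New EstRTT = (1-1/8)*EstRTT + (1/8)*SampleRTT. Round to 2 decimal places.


Given: EstRTT = 200 ms, SampleRTT = 100 ms, alpha = 1/8
New EstRTT = (1 - alpha) * EstRTT + alpha * SampleRTT
(7/8) * 200 = 175
(1/8) * 100 = 12.5
New EstRTT = 175 + 12.5 = 187.5 ms -> 187.50 ms (2 dp)

187.50


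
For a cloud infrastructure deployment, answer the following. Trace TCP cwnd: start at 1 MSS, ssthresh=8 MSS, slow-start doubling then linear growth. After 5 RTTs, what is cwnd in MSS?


RTT 0: cwnd = 1 MSS (initial)
RTT 1: cwnd = 2 MSS (slow start, doubled)
RTT 2: cwnd = 4 MSS (slow start, doubled)
RTT 3: cwnd = 8 MSS (slow start, doubled)
RTT 4: cwnd = 9 MSS (congestion avoidance, +1)
RTT 5: cwnd = 10 MSS (congestion avoidance, +1)

10


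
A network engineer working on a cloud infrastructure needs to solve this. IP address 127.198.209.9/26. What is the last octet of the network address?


Given: IP = 127.198.209.9, prefix = /26
Subnet mask = 255.255.255.192
Last octet of IP: 9
Last octet of mask: 192
Network last octet = 9 AND 192 = 0

0


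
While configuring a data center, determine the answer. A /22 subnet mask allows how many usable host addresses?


Given: subnet mask /22
Host bits = 32 - 22 = 10
Total addresses = 2^10 = 1024
Usable hosts = 1024 - 2 (network + broadcast) = 1022

1022


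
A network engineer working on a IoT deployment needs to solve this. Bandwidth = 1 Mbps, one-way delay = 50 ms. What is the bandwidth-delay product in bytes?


Given: bandwidth = 1 Mbps, delay = 50 ms
BDP in bits = 1 * 10^6 * 50 / 1000
BDP in bits = 50000
BDP in bytes = 50000 / 8 = 6250

6250


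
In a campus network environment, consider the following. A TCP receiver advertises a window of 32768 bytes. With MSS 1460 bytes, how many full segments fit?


Given: RWND = 32768 bytes, MSS = 1460 bytes
Full segments = floor(RWND / MSS)
Full segments = floor(32768 / 1460)
Full segments = floor(22.4438) = 22

22


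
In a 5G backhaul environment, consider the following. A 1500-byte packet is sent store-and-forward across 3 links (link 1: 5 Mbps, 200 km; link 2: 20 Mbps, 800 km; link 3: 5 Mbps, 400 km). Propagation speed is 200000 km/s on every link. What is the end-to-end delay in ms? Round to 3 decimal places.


Packet = 1500 bytes = 12000 bits. Store-and-forward: sum (t_trans + t_prop) per link.
Link 1: t_trans = 12000/(5*10^6) s = 2.4000 ms; t_prop = 200/200000 s = 1.0000 ms; subtotal = 3.4000 ms
Link 2: t_trans = 12000/(20*10^6) s = 0.6000 ms; t_prop = 800/200000 s = 4.0000 ms; subtotal = 4.6000 ms
Link 3: t_trans = 12000/(5*10^6) s = 2.4000 ms; t_prop = 400/200000 s = 2.0000 ms; subtotal = 4.4000 ms
End-to-end = 3.4000 + 4.6000 + 4.4000 = 12.4000 ms -> 12.400 ms (3 dp)

12.400


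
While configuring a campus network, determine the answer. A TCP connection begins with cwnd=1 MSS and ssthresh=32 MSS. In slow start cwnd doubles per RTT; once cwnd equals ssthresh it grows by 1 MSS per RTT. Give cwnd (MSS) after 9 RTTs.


RTT 0: cwnd = 1 MSS (initial)
RTT 1: cwnd = 2 MSS (slow start, doubled)
RTT 2: cwnd = 4 MSS (slow start, doubled)
RTT 3: cwnd = 8 MSS (slow start, doubled)
RTT 4: cwnd = 16 MSS (slow start, doubled)
RTT 5: cwnd = 32 MSS (slow start, doubled)
RTT 6: cwnd = 33 MSS (congestion avoidance, +1)
RTT 7: cwnd = 34 MSS (congestion avoidance, +1)
RTT 8: cwnd = 35 MSS (congestion avoidance, +1)
RTT 9: cwnd = 36 MSS (congestion avoidance, +1)

36


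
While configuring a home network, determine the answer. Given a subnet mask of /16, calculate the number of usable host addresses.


Given: subnet mask /16
Host bits = 32 - 16 = 16
Total addresses = 2^16 = 65536
Usable hosts = 65536 - 2 (network + broadcast) = 65534

65534


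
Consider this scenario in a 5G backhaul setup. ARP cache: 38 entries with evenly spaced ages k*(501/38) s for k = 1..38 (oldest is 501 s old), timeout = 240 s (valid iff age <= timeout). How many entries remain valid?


Ages are k * 501/38 s for k = 1..38 (spacing = 13.1842 s).
Entry k is valid iff k * 501/38 <= 240 iff k <= 38 * 240 / 501 = 18.2036
n_valid = floor(18.2036) = 18
(n_stale = 38 - 18 = 20)

18


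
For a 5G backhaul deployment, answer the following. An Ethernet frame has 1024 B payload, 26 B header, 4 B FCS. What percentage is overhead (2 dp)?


Given: payload = 1024 B, header = 26 B, trailer = 4 B
Overhead bytes = header + trailer = 26 + 4 = 30
Total frame = payload + overhead = 1024 + 30 = 1054
Overhead % = 30 / 1054 * 100 = 2.8463% -> 2.85% (2 dp)

2.85


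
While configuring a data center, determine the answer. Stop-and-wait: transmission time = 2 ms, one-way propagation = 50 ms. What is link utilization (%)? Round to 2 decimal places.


Given: Ttrans = 2 ms, Tprop = 50 ms
RTT = 2 * Tprop = 2 * 50 = 100 ms
U = Ttrans / (Ttrans + RTT)
U = 2 / (2 + 100)
U = 2 / 102 = 0.019608
U% = 1.96%

1.96


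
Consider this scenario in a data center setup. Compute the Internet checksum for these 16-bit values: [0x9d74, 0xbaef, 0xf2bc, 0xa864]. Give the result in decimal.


Given words: [0x9d74, 0xbaef, 0xf2bc, 0xa864]
Step 1: Sum all words
Raw sum = 40308 + 47855 + 62140 + 43108 = 193411
Step 2: Fold carry: (62339 + 2) = 62341
One's complement = ~62341 & 0xFFFF = 3194

3194


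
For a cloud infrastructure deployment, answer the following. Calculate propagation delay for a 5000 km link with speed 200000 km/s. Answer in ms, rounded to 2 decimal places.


Given: distance = 5000 km, speed = 200000 km/s
Delay = distance / speed = 5000 / 200000 seconds
Delay in ms = 5000 * 1000 / 200000
Delay = 25.0000 ms
Rounded to 2 dp = 25.00 ms

25.00


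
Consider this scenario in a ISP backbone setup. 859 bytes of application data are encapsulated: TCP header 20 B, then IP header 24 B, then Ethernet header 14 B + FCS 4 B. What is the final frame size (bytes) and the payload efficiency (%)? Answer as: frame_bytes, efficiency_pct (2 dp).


TCP segment = 859 + 20 = 879 B
IP packet = 879 + 24 = 903 B
Ethernet frame = 903 + 14 + 4 = 921 B
Efficiency = app / frame = 859 / 921 = 0.932682 = 93.2682% -> 93.27% (2 dp)

921, 93.27


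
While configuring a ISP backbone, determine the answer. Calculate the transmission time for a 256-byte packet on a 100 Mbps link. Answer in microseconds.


Given: packet = 256 bytes, bandwidth = 100 Mbps
Packet in bits = 256 * 8 = 2048 bits
Bandwidth = 100 * 10^6 = 100000000 bps
Time = 2048 / 100000000 seconds
Time in us = 2048 * 10^6 / 100000000 = 20.48

20.48


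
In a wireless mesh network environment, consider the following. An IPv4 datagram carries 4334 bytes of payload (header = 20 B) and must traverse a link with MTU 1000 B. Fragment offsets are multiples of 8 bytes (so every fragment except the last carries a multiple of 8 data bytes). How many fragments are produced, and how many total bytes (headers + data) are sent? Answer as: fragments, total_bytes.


Max data per non-final fragment = floor((MTU - header)/8)*8 = floor((1000 - 20)/8)*8 = floor(980/8)*8 = 976 B
Final fragment needs no 8-byte alignment: it can carry up to MTU - header = 980 B
Non-final fragments needed = ceil((payload - 980) / 976) = ceil(3354/976) = ceil(3.4365) = 4
Number of fragments = 4 + 1 = 5
Fragment sizes (data): 4 * 976 B + 430 B (last, 430 <= 980 OK)
Total bytes sent = payload + n_frags * header = 4334 + 5*20 = 4334 + 100 = 4434 B

5, 4434


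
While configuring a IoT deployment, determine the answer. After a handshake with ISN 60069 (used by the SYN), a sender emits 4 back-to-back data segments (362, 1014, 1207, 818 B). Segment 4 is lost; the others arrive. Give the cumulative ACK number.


SYN uses sequence number 60069; first data byte = ISN + 1 = 60070.
Segment 1: SEQ = 60070, len = 362 B, covers [60070, 60431]
Segment 2: SEQ = 60432, len = 1014 B, covers [60432, 61445]
Segment 3: SEQ = 61446, len = 1207 B, covers [61446, 62652]
Segment 4: SEQ = 62653, len = 818 B, covers [62653, 63470] [LOST]
In-order data received: bytes [60070, 62652] (segments 1..3).
Segment 4 missing -> gap begins at byte 62653.
Cumulative ACK = next expected in-order byte = 60070 + 362 + 1014 + 1207 = 62653

62653


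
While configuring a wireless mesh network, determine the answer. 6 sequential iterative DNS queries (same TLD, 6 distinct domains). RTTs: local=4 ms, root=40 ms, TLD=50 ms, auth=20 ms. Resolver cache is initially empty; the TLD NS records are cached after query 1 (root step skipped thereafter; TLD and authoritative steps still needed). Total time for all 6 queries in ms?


Lookup 1 (cold cache): local + root + TLD + auth = 4 + 40 + 50 + 20 = 114 ms
Lookups 2..6 (TLD NS cached -> skip root; new domain -> still ask TLD and auth): local + TLD + auth = 4 + 50 + 20 = 74 ms each
Remaining 5 lookups: 5 * 74 = 370 ms
Total = 114 + 370 = 484 ms

484


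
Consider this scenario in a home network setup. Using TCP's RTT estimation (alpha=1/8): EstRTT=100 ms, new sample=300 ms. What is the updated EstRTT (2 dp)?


Given: EstRTT = 100 ms, SampleRTT = 300 ms, alpha = 1/8
New EstRTT = (1 - alpha) * EstRTT + alpha * SampleRTT
(7/8) * 100 = 87.5
(1/8) * 300 = 37.5
New EstRTT = 87.5 + 37.5 = 125 ms -> 125.00 ms (2 dp)

125.00


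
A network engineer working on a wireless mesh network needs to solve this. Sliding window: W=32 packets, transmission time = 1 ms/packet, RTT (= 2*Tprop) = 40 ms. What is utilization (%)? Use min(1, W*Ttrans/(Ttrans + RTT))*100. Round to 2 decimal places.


Given: W = 32, Ttrans = 1 ms, RTT = 40 ms (= 2 * Tprop, Tprop = 20 ms)
Cycle time = Ttrans + RTT = 1 + 40 = 41 ms (first packet sent until its ACK returns)
W * Ttrans = 32 * 1 = 32 ms of sending per cycle
W * Ttrans / (Ttrans + RTT) = 32 / 41 = 0.780488
U = min(1, 0.780488) = 0.780488
U% = 78.05%

78.05


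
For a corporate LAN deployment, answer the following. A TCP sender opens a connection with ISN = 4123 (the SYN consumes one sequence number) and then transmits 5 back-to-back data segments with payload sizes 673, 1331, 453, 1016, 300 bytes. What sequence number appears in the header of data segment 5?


The SYN occupies sequence number ISN = 4123, so the first data byte is ISN + 1 = 4124.
SEQ of data segment i = (ISN + 1) + sum of payload sizes of segments 1..i-1.
Segment 1: SEQ = 4124, payload = 673 bytes
Segment 2: SEQ = 4797, payload = 1331 bytes
Segment 3: SEQ = 6128, payload = 453 bytes
Segment 4: SEQ = 6581, payload = 1016 bytes
Segment 5: SEQ = 7597, payload = 300 bytes
SEQ of segment 5 = 4124 + 673 + 1331 + 453 + 1016 = 7597

7597


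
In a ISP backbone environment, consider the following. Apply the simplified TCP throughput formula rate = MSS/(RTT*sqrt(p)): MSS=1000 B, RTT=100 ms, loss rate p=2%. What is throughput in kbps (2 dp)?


Given: MSS = 1000 bytes, RTT = 100 ms, loss = 2%
RTT in seconds = 100 / 1000 = 0.1
Loss rate = 2% = 0.02
sqrt(loss) = sqrt(0.02) = 0.141421356237
Throughput (bytes/s) = 1000 / (0.1 * 0.141421356237) = 70710.6781
Throughput (kbps) = 70710.6781 * 8 / 1000 = 565.685425 -> 565.69 kbps (2 dp)

565.69


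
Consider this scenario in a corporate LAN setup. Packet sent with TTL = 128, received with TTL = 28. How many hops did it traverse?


Given: initial TTL = 128, received TTL = 28
Hops = initial TTL - received TTL
Hops = 128 - 28 = 100

100


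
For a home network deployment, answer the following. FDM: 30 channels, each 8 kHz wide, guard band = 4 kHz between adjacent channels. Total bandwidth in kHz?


Given: 30 channels, 8 kHz each, guard = 4 kHz
Channel bandwidth = 30 * 8 = 240 kHz
Guard bands = 29 gaps * 4 kHz = 116 kHz
Total = 240 + 116 = 356 kHz

356


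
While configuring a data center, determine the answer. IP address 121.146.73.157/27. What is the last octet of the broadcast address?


Given: IP = 121.146.73.157, prefix = /27
Host bits = 32 - 27 = 5
Network last octet = 157 AND mask = 128
Host part size = 2^5 - 1 = 31
Broadcast last octet = 128 OR 31 = 159

159


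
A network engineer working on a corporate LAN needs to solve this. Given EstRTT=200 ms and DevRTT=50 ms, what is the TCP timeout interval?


Given: EstRTT = 200 ms, DevRTT = 50 ms
Timeout = EstRTT + 4 * DevRTT
4 * DevRTT = 4 * 50 = 200
Timeout = 200 + 200 = 400 ms

400


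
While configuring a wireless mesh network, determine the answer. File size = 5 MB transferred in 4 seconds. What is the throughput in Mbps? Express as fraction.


Given: file = 5 MB, time = 4 s
File in Mb = 5 * 8 = 40 Mb
Throughput = 40 / 4 Mbps
Throughput = 10 Mbps

10


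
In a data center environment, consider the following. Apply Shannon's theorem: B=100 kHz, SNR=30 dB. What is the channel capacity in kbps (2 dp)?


Given: B = 100 kHz, SNR = 30 dB
SNR linear = 10^(30/10) = 1000
1 + SNR = 1001
log2(1001) = 9.9672262588
C = 100 * 1000 * 9.9672262588 = 996722.6259 bps
C = 996.722626 kbps -> 996.72 kbps (2 dp)

996.72


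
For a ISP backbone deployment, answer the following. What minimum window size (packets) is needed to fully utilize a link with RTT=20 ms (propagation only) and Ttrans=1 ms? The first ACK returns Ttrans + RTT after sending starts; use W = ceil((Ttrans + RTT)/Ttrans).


Given: Ttrans = 1 ms, RTT = 20 ms (= 2 * Tprop, Tprop = 10 ms)
Time until first ACK returns = Ttrans + RTT = 1 + 20 = 21 ms
Need W * Ttrans >= Ttrans + RTT  ->  W >= (Ttrans + RTT) / Ttrans
(Ttrans + RTT) / Ttrans = 21 / 1 = 21
W_min = ceil(21) = 21

21


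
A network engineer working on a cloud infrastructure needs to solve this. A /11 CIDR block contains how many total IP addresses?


Given: CIDR prefix /11
Host bits = 32 - 11 = 21
Total addresses = 2^21 = 2097152

2097152


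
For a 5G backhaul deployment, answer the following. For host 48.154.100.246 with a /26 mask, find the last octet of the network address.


Given: IP = 48.154.100.246, prefix = /26
Subnet mask = 255.255.255.192
Last octet of IP: 246
Last octet of mask: 192
Network last octet = 246 AND 192 = 192

192


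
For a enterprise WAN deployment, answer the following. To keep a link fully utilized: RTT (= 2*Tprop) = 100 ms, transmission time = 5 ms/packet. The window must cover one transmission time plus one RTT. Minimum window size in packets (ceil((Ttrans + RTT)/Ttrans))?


Given: Ttrans = 5 ms, RTT = 100 ms (= 2 * Tprop, Tprop = 50 ms)
Time until first ACK returns = Ttrans + RTT = 5 + 100 = 105 ms
Need W * Ttrans >= Ttrans + RTT  ->  W >= (Ttrans + RTT) / Ttrans
(Ttrans + RTT) / Ttrans = 105 / 5 = 21
W_min = ceil(21) = 21

21


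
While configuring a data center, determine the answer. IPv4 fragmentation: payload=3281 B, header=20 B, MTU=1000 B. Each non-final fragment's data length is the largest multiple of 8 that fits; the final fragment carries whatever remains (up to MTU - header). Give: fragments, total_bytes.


Max data per non-final fragment = floor((MTU - header)/8)*8 = floor((1000 - 20)/8)*8 = floor(980/8)*8 = 976 B
Final fragment needs no 8-byte alignment: it can carry up to MTU - header = 980 B
Non-final fragments needed = ceil((payload - 980) / 976) = ceil(2301/976) = ceil(2.3576) = 3
Number of fragments = 3 + 1 = 4
Fragment sizes (data): 3 * 976 B + 353 B (last, 353 <= 980 OK)
Total bytes sent = payload + n_frags * header = 3281 + 4*20 = 3281 + 80 = 3361 B

4, 3361


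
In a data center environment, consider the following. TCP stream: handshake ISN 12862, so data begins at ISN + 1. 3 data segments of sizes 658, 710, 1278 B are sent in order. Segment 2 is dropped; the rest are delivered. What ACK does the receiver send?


SYN uses sequence number 12862; first data byte = ISN + 1 = 12863.
Segment 1: SEQ = 12863, len = 658 B, covers [12863, 13520]
Segment 2: SEQ = 13521, len = 710 B, covers [13521, 14230] [LOST]
Segment 3: SEQ = 14231, len = 1278 B, covers [14231, 15508]
In-order data received: bytes [12863, 13520] (segments 1..1).
Segment 2 missing -> gap begins at byte 13521; later segments buffered out of order.
Cumulative ACK = next expected in-order byte = 12863 + 658 = 13521

13521


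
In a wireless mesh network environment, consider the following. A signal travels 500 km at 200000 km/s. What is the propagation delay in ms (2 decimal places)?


Given: distance = 500 km, speed = 200000 km/s
Delay = distance / speed = 500 / 200000 seconds
Delay in ms = 500 * 1000 / 200000
Delay = 2.5000 ms
Rounded to 2 dp = 2.50 ms

2.50


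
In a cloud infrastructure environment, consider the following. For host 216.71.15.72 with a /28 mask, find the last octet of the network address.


Given: IP = 216.71.15.72, prefix = /28
Subnet mask = 255.255.255.240
Last octet of IP: 72
Last octet of mask: 240
Network last octet = 72 AND 240 = 64

64


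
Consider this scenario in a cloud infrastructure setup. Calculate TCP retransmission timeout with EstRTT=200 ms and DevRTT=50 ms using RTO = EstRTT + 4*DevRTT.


Given: EstRTT = 200 ms, DevRTT = 50 ms
Timeout = EstRTT + 4 * DevRTT
4 * DevRTT = 4 * 50 = 200
Timeout = 200 + 200 = 400 ms

400


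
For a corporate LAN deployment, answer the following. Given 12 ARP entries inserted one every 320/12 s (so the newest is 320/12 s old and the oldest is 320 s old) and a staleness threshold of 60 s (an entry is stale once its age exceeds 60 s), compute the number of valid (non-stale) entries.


Ages are k * 320/12 s for k = 1..12 (spacing = 26.6667 s).
Entry k is valid iff k * 320/12 <= 60 iff k <= 12 * 60 / 320 = 2.2500
n_valid = floor(2.2500) = 2
(n_stale = 12 - 2 = 10)

2


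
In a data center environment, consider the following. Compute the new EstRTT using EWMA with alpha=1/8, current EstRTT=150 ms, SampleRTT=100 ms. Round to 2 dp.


Given: EstRTT = 150 ms, SampleRTT = 100 ms, alpha = 1/8
New EstRTT = (1 - alpha) * EstRTT + alpha * SampleRTT
(7/8) * 150 = 131.25
(1/8) * 100 = 12.5
New EstRTT = 131.25 + 12.5 = 143.75 ms -> 143.75 ms (2 dp)

143.75


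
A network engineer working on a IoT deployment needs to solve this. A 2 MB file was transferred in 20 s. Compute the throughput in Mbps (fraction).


Given: file = 2 MB, time = 20 s
File in Mb = 2 * 8 = 16 Mb
Throughput = 16 / 20 Mbps
Throughput = 4/5 Mbps

4/5


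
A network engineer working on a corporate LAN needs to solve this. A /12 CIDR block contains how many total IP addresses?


Given: CIDR prefix /12
Host bits = 32 - 12 = 20
Total addresses = 2^20 = 1048576

1048576


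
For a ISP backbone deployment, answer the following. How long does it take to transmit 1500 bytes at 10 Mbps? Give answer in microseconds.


Given: packet = 1500 bytes, bandwidth = 10 Mbps
Packet in bits = 1500 * 8 = 12000 bits
Bandwidth = 10 * 10^6 = 10000000 bps
Time = 12000 / 10000000 seconds
Time in us = 12000 * 10^6 / 10000000 = 1200

1200


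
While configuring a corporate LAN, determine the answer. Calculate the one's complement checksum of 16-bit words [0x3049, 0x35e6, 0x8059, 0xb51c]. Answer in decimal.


Given words: [0x3049, 0x35e6, 0x8059, 0xb51c]
Step 1: Sum all words
Raw sum = 12361 + 13798 + 32857 + 46364 = 105380
Step 2: Fold carry: (39844 + 1) = 39845
One's complement = ~39845 & 0xFFFF = 25690

25690


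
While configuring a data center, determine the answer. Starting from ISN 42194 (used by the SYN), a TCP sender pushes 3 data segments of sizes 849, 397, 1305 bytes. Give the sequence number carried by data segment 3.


The SYN occupies sequence number ISN = 42194, so the first data byte is ISN + 1 = 42195.
SEQ of data segment i = (ISN + 1) + sum of payload sizes of segments 1..i-1.
Segment 1: SEQ = 42195, payload = 849 bytes
Segment 2: SEQ = 43044, payload = 397 bytes
Segment 3: SEQ = 43441, payload = 1305 bytes
SEQ of segment 3 = 42195 + 849 + 397 = 43441

43441


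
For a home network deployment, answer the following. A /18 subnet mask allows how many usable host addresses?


Given: subnet mask /18
Host bits = 32 - 18 = 14
Total addresses = 2^14 = 16384
Usable hosts = 16384 - 2 (network + broadcast) = 16382

16382


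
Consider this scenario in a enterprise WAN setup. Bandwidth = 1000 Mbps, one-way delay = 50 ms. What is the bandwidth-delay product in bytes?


Given: bandwidth = 1000 Mbps, delay = 50 ms
BDP in bits = 1000 * 10^6 * 50 / 1000
BDP in bits = 50000000
BDP in bytes = 50000000 / 8 = 6250000

6250000


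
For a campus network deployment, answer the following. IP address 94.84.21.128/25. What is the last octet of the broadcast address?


Given: IP = 94.84.21.128, prefix = /25
Host bits = 32 - 25 = 7
Network last octet = 128 AND mask = 128
Host part size = 2^7 - 1 = 127
Broadcast last octet = 128 OR 127 = 255

255


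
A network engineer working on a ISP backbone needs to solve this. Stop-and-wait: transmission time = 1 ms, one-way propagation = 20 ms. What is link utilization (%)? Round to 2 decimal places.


Given: Ttrans = 1 ms, Tprop = 20 ms
RTT = 2 * Tprop = 2 * 20 = 40 ms
U = Ttrans / (Ttrans + RTT)
U = 1 / (1 + 40)
U = 1 / 41 = 0.02439
U% = 2.44%

2.44


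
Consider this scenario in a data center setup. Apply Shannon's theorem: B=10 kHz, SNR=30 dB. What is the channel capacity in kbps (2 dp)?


Given: B = 10 kHz, SNR = 30 dB
SNR linear = 10^(30/10) = 1000
1 + SNR = 1001
log2(1001) = 9.9672262588
C = 10 * 1000 * 9.9672262588 = 99672.2626 bps
C = 99.672263 kbps -> 99.67 kbps (2 dp)

99.67


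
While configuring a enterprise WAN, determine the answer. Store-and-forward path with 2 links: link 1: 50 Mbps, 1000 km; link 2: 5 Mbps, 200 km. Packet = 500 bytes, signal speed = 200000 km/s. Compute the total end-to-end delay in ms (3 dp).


Packet = 500 bytes = 4000 bits. Store-and-forward: sum (t_trans + t_prop) per link.
Link 1: t_trans = 4000/(50*10^6) s = 0.0800 ms; t_prop = 1000/200000 s = 5.0000 ms; subtotal = 5.0800 ms
Link 2: t_trans = 4000/(5*10^6) s = 0.8000 ms; t_prop = 200/200000 s = 1.0000 ms; subtotal = 1.8000 ms
End-to-end = 5.0800 + 1.8000 = 6.8800 ms -> 6.880 ms (3 dp)

6.880


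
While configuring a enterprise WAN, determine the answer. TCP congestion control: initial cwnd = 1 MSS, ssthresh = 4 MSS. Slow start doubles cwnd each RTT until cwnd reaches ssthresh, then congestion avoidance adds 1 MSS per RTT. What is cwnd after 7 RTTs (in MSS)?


RTT 0: cwnd = 1 MSS (initial)
RTT 1: cwnd = 2 MSS (slow start, doubled)
RTT 2: cwnd = 4 MSS (slow start, doubled)
RTT 3: cwnd = 5 MSS (congestion avoidance, +1)
RTT 4: cwnd = 6 MSS (congestion avoidance, +1)
RTT 5: cwnd = 7 MSS (congestion avoidance, +1)
RTT 6: cwnd = 8 MSS (congestion avoidance, +1)
RTT 7: cwnd = 9 MSS (congestion avoidance, +1)

9


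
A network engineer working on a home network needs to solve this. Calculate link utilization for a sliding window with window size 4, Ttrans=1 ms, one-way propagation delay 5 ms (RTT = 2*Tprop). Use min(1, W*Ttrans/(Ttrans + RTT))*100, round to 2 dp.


Given: W = 4, Ttrans = 1 ms, RTT = 10 ms (= 2 * Tprop, Tprop = 5 ms)
Cycle time = Ttrans + RTT = 1 + 10 = 11 ms (first packet sent until its ACK returns)
W * Ttrans = 4 * 1 = 4 ms of sending per cycle
W * Ttrans / (Ttrans + RTT) = 4 / 11 = 0.363636
U = min(1, 0.363636) = 0.363636
U% = 36.36%

36.36


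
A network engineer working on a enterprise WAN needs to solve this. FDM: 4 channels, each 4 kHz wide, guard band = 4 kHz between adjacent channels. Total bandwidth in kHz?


Given: 4 channels, 4 kHz each, guard = 4 kHz
Channel bandwidth = 4 * 4 = 16 kHz
Guard bands = 3 gaps * 4 kHz = 12 kHz
Total = 16 + 12 = 28 kHz

28


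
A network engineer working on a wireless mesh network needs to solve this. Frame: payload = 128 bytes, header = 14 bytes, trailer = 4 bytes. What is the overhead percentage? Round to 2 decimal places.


Given: payload = 128 B, header = 14 B, trailer = 4 B
Overhead bytes = header + trailer = 14 + 4 = 18
Total frame = payload + overhead = 128 + 18 = 146
Overhead % = 18 / 146 * 100 = 12.3288% -> 12.33% (2 dp)

12.33


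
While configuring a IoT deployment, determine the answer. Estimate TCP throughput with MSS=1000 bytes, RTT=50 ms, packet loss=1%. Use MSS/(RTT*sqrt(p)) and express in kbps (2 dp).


Given: MSS = 1000 bytes, RTT = 50 ms, loss = 1%
RTT in seconds = 50 / 1000 = 0.05
Loss rate = 1% = 0.01
sqrt(loss) = sqrt(0.01) = 0.1
Throughput (bytes/s) = 1000 / (0.05 * 0.1) = 200000.0000
Throughput (kbps) = 200000.0000 * 8 / 1000 = 1600.000000 -> 1600.00 kbps (2 dp)

1600.00


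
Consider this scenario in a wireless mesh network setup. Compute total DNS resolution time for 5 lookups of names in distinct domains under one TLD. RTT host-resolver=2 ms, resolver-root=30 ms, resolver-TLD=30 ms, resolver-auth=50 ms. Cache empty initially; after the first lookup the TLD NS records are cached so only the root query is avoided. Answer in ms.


Lookup 1 (cold cache): local + root + TLD + auth = 2 + 30 + 30 + 50 = 112 ms
Lookups 2..5 (TLD NS cached -> skip root; new domain -> still ask TLD and auth): local + TLD + auth = 2 + 30 + 50 = 82 ms each
Remaining 4 lookups: 4 * 82 = 328 ms
Total = 112 + 328 = 440 ms

440
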